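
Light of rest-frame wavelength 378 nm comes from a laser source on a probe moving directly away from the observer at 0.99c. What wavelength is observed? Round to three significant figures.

Relativistic Doppler for wavelength: λ_obs = λ_src · √((1+β)/(1−β)).
With β = 0.99: factor = √(1.99/0.01) = 14.107.
λ_obs = 378 × 14.107 = 5330 nm.

5330 nm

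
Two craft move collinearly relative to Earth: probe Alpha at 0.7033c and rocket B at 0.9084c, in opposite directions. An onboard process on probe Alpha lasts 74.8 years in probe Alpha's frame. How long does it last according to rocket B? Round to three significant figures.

Speed of probe Alpha in rocket B's frame: u = (v_A + v_B)/(1 + v_A v_B/c²) = (0.7033 + 0.9084)/(1 + 0.7033×0.9084) = 1.6117/1.63887772 = 0.98342; |u| = 0.98342c.
At |u| = 0.98342c, γ = (1 − 0.967115)^(−1/2) = 5.5144.
Probe Alpha's interval is proper; time dilation gives Δt_B = γΔτ = 5.5144 × 74.8 years = 412 years.

412 years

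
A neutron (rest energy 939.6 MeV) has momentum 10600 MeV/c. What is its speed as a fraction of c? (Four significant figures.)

pc/(mc²) = 10600/939.6 = 11.281 = βγ = β/√(1−β²).
So β² = x²/(1 + x²) with x = 11.281: x² = 127.261, β² = 127.261/128.261 = 0.992203, β = 0.9961.

0.9961c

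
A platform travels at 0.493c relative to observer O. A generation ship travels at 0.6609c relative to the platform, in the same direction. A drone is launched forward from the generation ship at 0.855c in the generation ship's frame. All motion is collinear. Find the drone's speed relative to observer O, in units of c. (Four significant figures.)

First combine the drone and generation ship (S''→S'): u₁ = (0.855 + 0.6609)/(1 + 0.855×0.6609) = 1.5159/1.5650695 = 0.96858.
Then combine with the platform (S'→S): u = (0.96858 + 0.493)/(1 + 0.96858×0.493) = 1.46158/1.47750994 = 0.98922.

0.9892c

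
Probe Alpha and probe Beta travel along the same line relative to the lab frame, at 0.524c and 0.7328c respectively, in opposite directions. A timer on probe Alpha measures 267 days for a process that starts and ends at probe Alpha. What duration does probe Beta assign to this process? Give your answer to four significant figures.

637.6 days

Speed of probe Alpha in probe Beta's frame: u = (v_A + v_B)/(1 + v_A v_B/c²) = (0.524 + 0.7328)/(1 + 0.524×0.7328) = 1.2568/1.3839872 = 0.9081; |u| = 0.9081c.
γ for this relative speed: γ = 1/√(1 − 0.824646) = 2.388.
Probe Alpha's interval is proper; time dilation gives Δt_B = γΔτ = 2.388 × 267 days = 637.6 days.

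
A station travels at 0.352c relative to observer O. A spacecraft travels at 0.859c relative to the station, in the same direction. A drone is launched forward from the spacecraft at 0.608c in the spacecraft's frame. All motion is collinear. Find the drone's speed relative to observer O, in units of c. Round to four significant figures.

0.9824c

Apply u = (u'+v)/(1+u'v) twice. Drone in the station frame: (0.608+0.859)/(1+0.608·0.859) = 1.467/1.522272 = 0.96369c.
That velocity, transformed to the rest frame of observer O: (0.96369+0.352)/(1+0.96369·0.352) = 1.31569/1.33921888 = 0.98243c.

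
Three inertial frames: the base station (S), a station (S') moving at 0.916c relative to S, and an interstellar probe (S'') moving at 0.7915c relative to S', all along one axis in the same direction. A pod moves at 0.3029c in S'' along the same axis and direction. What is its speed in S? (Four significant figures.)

0.9946c

First combine the pod and interstellar probe (S''→S'): u₁ = (0.3029 + 0.7915)/(1 + 0.3029×0.7915) = 1.0944/1.23974535 = 0.88276.
Then combine with the station (S'→S): u = (0.88276 + 0.916)/(1 + 0.88276×0.916) = 1.79876/1.80860816 = 0.99455.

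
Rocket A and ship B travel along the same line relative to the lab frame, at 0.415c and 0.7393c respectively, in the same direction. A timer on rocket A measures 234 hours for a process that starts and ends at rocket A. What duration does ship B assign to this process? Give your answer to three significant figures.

265 hours

Speed of rocket A in ship B's frame: u = (v_A − v_B)/(1 − v_A v_B/c²) = (0.415 − 0.7393)/(1 − 0.415×0.7393) = −0.3243/0.6931905 = −0.46784; |u| = 0.46784c.
γ for this relative speed: γ = 1/√(1 − 0.218874) = 1.1315.
Rocket A's interval is proper; time dilation gives Δt_B = γΔτ = 1.1315 × 234 hours = 265 hours.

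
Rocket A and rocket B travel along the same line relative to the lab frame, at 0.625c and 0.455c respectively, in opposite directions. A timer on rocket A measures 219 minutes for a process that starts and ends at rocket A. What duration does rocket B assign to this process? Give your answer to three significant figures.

The velocity of rocket A relative to rocket B is (0.625 + 0.455)c / (1 + 0.625×0.455) = 0.84088c; relative speed 0.84088c.
γ for this relative speed: γ = 1/√(1 − 0.707079) = 1.8477.
Rocket A's interval is proper; time dilation gives Δt_B = γΔτ = 1.8477 × 219 minutes = 405 minutes.

405 minutes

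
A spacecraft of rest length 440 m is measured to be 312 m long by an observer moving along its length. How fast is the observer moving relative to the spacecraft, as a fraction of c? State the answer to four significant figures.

Length contraction gives γ = L₀/L = 440/312 = 1.4103.
β = √(1 − 1/γ²) = √0.497221 = 0.7051.

0.7051c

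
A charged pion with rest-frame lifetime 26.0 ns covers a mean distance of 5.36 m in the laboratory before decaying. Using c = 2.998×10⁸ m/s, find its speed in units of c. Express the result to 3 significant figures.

Let x = d/(cτ) = 5.360 m / (2.998×10⁸ m/s × 2.600×10^-8 s) = 0.68764. Since d = βγcτ, x = βγ = β/√(1−β²).
Solving: β² = x²/(1+x²) = 0.472849/1.472849 = 0.321044, so β = 0.567.

0.567c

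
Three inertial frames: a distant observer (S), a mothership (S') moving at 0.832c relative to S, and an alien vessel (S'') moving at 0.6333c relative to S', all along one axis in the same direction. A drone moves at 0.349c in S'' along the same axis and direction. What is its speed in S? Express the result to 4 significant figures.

0.9803c

Compose velocities in two stages. Stage 1 (into S'): u₁ = (0.349+0.6333)/(1+0.349×0.6333) = 0.80449.
Stage 2 (into S): u = (0.80449+0.832)/(1+0.80449×0.832) = 0.98032, so the speed is 0.9803c.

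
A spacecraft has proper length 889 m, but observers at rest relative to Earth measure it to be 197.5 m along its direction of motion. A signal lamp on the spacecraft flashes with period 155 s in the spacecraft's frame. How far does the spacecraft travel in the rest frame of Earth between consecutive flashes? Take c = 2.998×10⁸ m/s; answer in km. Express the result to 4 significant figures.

2.039×10^8 km

Length contraction gives γ = L₀/L = 889/197.5 = 4.50127.
β = √(1 − 1/γ²) = 0.97501. Lab-frame period = γτ = 4.50127×155 s = 697.7 s. Distance = βc × γτ = 0.97501 × 2.998×10⁸ m/s × 697.7 s = 2.0394×10^11 m = 2.039×10^8 km.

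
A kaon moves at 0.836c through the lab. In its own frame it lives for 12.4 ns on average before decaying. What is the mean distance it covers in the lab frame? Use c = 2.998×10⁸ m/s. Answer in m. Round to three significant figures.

5.66 m

With β = 0.836, γ = 1/√(1 − 0.836²) = 1/√0.301104 = 1.8224.
Lab-frame lifetime: Δt = γτ = 1.8224 × 12.4 ns = 22.598 ns.
Distance: d = vΔt = 0.836 × 2.998×10⁸ m/s × 2.2598×10^-8 s = 5.66 m.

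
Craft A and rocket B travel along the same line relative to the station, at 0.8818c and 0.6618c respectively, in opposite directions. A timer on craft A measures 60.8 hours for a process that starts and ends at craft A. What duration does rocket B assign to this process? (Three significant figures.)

The velocity of craft A relative to rocket B is (0.8818 + 0.6618)c / (1 + 0.8818×0.6618) = 0.97476c; relative speed 0.97476c.
γ for this relative speed: γ = 1/√(1 − 0.950157) = 4.4792.
The clock on craft A records proper time, so rocket B measures Δt = γΔτ = 4.4792 × 60.8 = 272 hours.

272 hours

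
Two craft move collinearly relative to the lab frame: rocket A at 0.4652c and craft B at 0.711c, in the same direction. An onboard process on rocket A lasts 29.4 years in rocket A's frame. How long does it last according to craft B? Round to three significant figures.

The velocity of rocket A relative to craft B is (0.4652 − 0.711)c / (1 − 0.4652×0.711) = −0.36728c; relative speed 0.36728c.
At |u| = 0.36728c, γ = (1 − 0.134895)^(−1/2) = 1.0751.
Rocket A's interval is proper; time dilation gives Δt_B = γΔτ = 1.0751 × 29.4 years = 31.6 years.

31.6 years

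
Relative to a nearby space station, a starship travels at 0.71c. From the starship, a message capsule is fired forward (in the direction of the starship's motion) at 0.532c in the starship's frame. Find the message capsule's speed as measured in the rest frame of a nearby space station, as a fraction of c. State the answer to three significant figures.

In units of c, u = (u' + v)/(1 + u'v) with u' = 0.532 and v = 0.71.
Numerator: 0.532 + 0.71 = 1.242. Denominator: 1 + (0.532)(0.71) = 1.37772.
u = 1.242/1.37772 = 0.90149, so the speed is 0.901c.

0.901c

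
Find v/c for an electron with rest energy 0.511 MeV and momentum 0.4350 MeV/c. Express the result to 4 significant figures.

0.6482

pc/(mc²) = 0.4350/0.511 = 0.85127 = βγ = β/√(1−β²).
So β² = x²/(1 + x²) with x = 0.85127: x² = 0.724661, β² = 0.724661/1.724661 = 0.420176, β = 0.6482.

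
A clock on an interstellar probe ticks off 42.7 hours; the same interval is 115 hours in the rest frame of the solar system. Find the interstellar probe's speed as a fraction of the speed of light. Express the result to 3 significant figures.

0.929c

γ = Δt/Δτ = 115/42.7 = 2.6932.
β = √(1 − 1/γ²) = √(1 − 0.137868) = √0.862132 = 0.929.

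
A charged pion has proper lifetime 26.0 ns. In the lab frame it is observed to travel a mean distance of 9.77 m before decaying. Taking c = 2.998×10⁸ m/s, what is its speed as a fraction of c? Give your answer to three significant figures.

Lab distance = (lab lifetime)·v = γτ·βc, so βγ = d/(cτ) = 9.770/(2.998×10⁸ × 2.600×10^-8) = 1.2534.
With βγ = 1.2534: γ² = 1 + (βγ)² = 2.57101, and β = (βγ)/γ = 1.2534/1.60344 = 0.782.

0.782c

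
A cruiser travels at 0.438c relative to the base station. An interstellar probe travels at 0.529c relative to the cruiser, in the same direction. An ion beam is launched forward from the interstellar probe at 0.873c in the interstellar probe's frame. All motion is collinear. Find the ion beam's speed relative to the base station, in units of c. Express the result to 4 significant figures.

0.9838c

Apply u = (u'+v)/(1+u'v) twice. Ion beam in the cruiser frame: (0.873+0.529)/(1+0.873·0.529) = 1.402/1.461817 = 0.95908c.
That velocity, transformed to the rest frame of the base station: (0.95908+0.438)/(1+0.95908·0.438) = 1.39708/1.42007704 = 0.98381c.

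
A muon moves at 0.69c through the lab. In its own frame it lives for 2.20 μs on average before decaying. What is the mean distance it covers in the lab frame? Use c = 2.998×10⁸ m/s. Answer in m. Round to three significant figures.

629 m

β² = 0.4761, so γ = 1/√0.5239 = 1.3816.
Lab-frame lifetime: Δt = γτ = 1.3816 × 2.20 μs = 3.0395 μs.
Distance: d = vΔt = 0.69 × 2.998×10⁸ m/s × 3.0395×10^-6 s = 629 m.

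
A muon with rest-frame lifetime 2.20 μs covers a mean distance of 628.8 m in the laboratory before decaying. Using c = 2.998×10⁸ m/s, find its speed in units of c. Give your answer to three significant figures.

0.690c

d = βγcτ ⇒ βγ = d/(cτ) = 628.8 m / (659.56 m) = 0.95336.
β = (βγ)/√(1+(βγ)²) = 0.95336/√1.908895 = 0.690.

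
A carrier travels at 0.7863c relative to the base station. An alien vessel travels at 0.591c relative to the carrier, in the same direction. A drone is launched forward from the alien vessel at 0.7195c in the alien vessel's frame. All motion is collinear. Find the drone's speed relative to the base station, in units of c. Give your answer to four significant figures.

0.9900c

First combine the drone and alien vessel (S''→S'): u₁ = (0.7195 + 0.591)/(1 + 0.7195×0.591) = 1.3105/1.4252245 = 0.9195.
Then combine with the carrier (S'→S): u = (0.9195 + 0.7863)/(1 + 0.9195×0.7863) = 1.7058/1.72300285 = 0.99002.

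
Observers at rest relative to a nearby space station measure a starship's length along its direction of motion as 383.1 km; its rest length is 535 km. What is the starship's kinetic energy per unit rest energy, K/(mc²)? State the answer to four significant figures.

0.3965

γ = L₀/L = 535/383.1 = 1.3965.
Since K = (γ−1)mc², K/(mc²) = 1.3965 − 1 = 0.3965.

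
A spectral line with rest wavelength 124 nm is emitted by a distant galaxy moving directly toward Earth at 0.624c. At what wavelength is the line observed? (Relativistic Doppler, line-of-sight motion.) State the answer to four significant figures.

59.67 nm

Relativistic Doppler for wavelength: λ_obs = λ_src · √((1−β)/(1+β)).
With β = 0.624: factor = √(0.376/1.624) = 0.48117.
λ_obs = 124 × 0.48117 = 59.67 nm.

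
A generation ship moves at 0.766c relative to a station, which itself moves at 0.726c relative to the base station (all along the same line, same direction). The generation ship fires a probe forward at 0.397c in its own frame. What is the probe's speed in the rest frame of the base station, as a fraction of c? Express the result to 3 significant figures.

Apply u = (u'+v)/(1+u'v) twice. Probe in the station frame: (0.397+0.766)/(1+0.397·0.766) = 1.163/1.304102 = 0.8918c.
That velocity, transformed to the rest frame of the base station: (0.8918+0.726)/(1+0.8918·0.726) = 1.6178/1.6474468 = 0.982c.

0.982c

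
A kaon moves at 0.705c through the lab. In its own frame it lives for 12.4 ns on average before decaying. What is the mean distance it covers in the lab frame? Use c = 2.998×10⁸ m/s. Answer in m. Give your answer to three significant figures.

γ = 1/√(1 − β²) = 1/√(1 − 0.497025) = 1/√0.502975 = 1/0.709207 = 1.41.
Lab-frame lifetime: Δt = γτ = 1.41 × 12.4 ns = 17.484 ns.
Distance: d = vΔt = 0.705 × 2.998×10⁸ m/s × 1.7484×10^-8 s = 3.70 m.

3.70 m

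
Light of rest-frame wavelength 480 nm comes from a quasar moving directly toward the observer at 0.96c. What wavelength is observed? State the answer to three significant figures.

Relativistic Doppler for wavelength: λ_obs = λ_src · √((1−β)/(1+β)).
With β = 0.96: factor = √(0.04/1.96) = 0.14286.
λ_obs = 480 × 0.14286 = 68.6 nm.

68.6 nm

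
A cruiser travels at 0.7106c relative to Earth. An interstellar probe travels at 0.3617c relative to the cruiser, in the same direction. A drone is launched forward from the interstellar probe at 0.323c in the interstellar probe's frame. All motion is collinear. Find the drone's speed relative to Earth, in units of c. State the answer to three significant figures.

First combine the drone and interstellar probe (S''→S'): u₁ = (0.323 + 0.3617)/(1 + 0.323×0.3617) = 0.6847/1.1168291 = 0.61307.
Then combine with the cruiser (S'→S): u = (0.61307 + 0.7106)/(1 + 0.61307×0.7106) = 1.32367/1.435647542 = 0.922.

0.922c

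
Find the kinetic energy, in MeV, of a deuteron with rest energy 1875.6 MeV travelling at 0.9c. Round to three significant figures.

2430 MeV

β² = 0.81, so γ = 1/√0.19 = 2.2942.
Kinetic energy: K = (γ − 1)mc² = (2.2942 − 1) × 1875.6 MeV = 1.2942 × 1875.6 = 2430 MeV.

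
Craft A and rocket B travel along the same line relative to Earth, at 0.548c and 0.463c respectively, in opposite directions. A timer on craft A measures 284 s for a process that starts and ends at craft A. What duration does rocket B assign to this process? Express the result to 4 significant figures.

480.2 s

Transform craft A's velocity into rocket B's frame: (0.548 + 0.463)/(1 + 0.548·0.463) = 1.011/1.253724, so the relative speed is 0.8064c.
At |u| = 0.8064c, γ = (1 − 0.650281)^(−1/2) = 1.691.
The clock on craft A records proper time, so rocket B measures Δt = γΔτ = 1.691 × 284 = 480.2 s.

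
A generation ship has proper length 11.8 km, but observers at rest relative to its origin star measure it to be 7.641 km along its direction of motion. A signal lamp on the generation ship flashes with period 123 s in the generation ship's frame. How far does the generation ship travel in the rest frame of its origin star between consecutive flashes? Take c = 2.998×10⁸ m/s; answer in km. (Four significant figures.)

4.340×10^7 km

Length contraction gives γ = L₀/L = 11.8/7.641 = 1.5443.
β = √(1 − 1/γ²) = 0.76203. Lab-frame period = γτ = 1.5443×123 s = 189.95 s. Distance = βc × γτ = 0.76203 × 2.998×10⁸ m/s × 189.95 s = 4.3395×10^10 m = 4.340×10^7 km.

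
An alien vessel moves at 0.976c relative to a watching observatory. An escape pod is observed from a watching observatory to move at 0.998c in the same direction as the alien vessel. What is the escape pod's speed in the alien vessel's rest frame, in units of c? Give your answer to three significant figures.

Transform to the alien vessel's frame: u' = (u − v)/(1 − uv/c²).
u' = (0.998 − 0.976)/(1 − 0.998×0.976) = 0.022/0.025952 = 0.84772.
Speed in the alien vessel's frame: 0.848c (in the same direction).

0.848c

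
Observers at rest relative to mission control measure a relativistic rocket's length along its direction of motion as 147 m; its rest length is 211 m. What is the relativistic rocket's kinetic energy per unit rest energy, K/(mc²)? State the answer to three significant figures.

0.435

From L = L₀/γ: γ = 211/147 = 1.43537.
K/(mc²) = γ − 1 = 1.43537 − 1 = 0.435.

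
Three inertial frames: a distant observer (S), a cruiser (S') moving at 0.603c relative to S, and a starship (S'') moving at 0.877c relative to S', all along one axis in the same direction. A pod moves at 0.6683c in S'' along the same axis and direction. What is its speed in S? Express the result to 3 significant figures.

0.994c

Compose velocities in two stages. Stage 1 (into S'): u₁ = (0.6683+0.877)/(1+0.6683×0.877) = 0.97428.
Stage 2 (into S): u = (0.97428+0.603)/(1+0.97428×0.603) = 0.99357, so the speed is 0.994c.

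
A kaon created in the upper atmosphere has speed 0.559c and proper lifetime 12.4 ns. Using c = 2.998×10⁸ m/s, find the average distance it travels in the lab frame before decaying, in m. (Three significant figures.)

With β = 0.559, γ = 1/√(1 − 0.559²) = 1/√0.687519 = 1.206.
Lab-frame lifetime: Δt = γτ = 1.206 × 12.4 ns = 14.954 ns.
Distance: d = vΔt = 0.559 × 2.998×10⁸ m/s × 1.4954×10^-8 s = 2.51 m.

2.51 m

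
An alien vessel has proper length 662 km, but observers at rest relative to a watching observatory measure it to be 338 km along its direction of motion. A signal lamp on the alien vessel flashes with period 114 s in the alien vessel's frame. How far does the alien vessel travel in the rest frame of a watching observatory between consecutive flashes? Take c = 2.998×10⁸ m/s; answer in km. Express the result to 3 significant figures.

5.76×10^7 km

From L = L₀/γ: γ = 662/338 = 1.95858.
β = √(1 − 1/γ²) = 0.85983. Lab-frame period = γτ = 1.95858×114 s = 223.28 s. Distance = βc × γτ = 0.85983 × 2.998×10⁸ m/s × 223.28 s = 5.7556×10^10 m = 5.76×10^7 km.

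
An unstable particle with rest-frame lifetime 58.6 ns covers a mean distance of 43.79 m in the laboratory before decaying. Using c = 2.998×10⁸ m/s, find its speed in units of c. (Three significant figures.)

0.928c

d = βγcτ ⇒ βγ = d/(cτ) = 43.79 m / (17.56828 m) = 2.4926.
β = (βγ)/√(1+(βγ)²) = 2.4926/√7.21305 = 0.928.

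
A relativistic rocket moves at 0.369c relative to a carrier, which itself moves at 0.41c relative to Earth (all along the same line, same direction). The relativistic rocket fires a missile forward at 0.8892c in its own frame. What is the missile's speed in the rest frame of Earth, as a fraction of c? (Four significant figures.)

Apply u = (u'+v)/(1+u'v) twice. Missile in the carrier frame: (0.8892+0.369)/(1+0.8892·0.369) = 1.2582/1.3281148 = 0.94736c.
That velocity, transformed to the rest frame of Earth: (0.94736+0.41)/(1+0.94736·0.41) = 1.35736/1.3884176 = 0.97763c.

0.9776c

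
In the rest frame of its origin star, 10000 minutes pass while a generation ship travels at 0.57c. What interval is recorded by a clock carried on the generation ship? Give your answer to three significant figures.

With β = 0.57, γ = 1/√(1 − 0.57²) = 1/√0.6751 = 1.2171.
The generation ship's clock runs slow as seen from its origin star, so Δτ = Δt/γ = 10000/1.2171 = 8220 minutes.

8220 minutes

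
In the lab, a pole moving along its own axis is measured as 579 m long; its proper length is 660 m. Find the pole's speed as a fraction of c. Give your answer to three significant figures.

Length contraction gives γ = L₀/L = 660/579 = 1.1399.
β = √(1 − 1/γ²) = √0.230397 = 0.480.

0.480c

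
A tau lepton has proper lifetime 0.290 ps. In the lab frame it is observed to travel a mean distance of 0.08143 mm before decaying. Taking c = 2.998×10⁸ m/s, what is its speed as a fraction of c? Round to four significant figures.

0.6836c

d = βγcτ ⇒ βγ = d/(cτ) = 8.143×10^-5 m / (8.6942×10^-5 m) = 0.9366.
β = (βγ)/√(1+(βγ)²) = 0.9366/√1.87722 = 0.6836.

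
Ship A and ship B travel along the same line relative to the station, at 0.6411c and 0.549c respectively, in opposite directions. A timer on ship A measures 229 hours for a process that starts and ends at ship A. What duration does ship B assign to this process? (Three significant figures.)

Transform ship A's velocity into ship B's frame: (0.6411 + 0.549)/(1 + 0.6411·0.549) = 1.1901/1.3519639, so the relative speed is 0.88027c.
At |u| = 0.88027c, γ = (1 − 0.774875)^(−1/2) = 2.1076.
The clock on ship A records proper time, so ship B measures Δt = γΔτ = 2.1076 × 229 = 483 hours.

483 hours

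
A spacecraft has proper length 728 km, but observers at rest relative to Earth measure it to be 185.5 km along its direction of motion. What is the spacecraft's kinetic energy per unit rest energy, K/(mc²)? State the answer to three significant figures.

2.92

From L = L₀/γ: γ = 728/185.5 = 3.92453.
Since K = (γ−1)mc², K/(mc²) = 3.92453 − 1 = 2.92.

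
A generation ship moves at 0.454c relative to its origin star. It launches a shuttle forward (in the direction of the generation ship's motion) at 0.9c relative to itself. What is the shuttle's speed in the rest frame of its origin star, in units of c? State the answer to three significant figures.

0.961c

In units of c, u = (u' + v)/(1 + u'v) with u' = 0.9 and v = 0.454.
Numerator: 0.9 + 0.454 = 1.354. Denominator: 1 + (0.9)(0.454) = 1.4086.
u = 1.354/1.4086 = 0.96124, so the speed is 0.961c.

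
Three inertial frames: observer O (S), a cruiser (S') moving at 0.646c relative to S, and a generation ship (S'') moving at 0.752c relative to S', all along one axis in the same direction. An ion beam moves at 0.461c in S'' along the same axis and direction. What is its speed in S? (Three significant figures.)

Compose velocities in two stages. Stage 1 (into S'): u₁ = (0.461+0.752)/(1+0.461×0.752) = 0.90074.
Stage 2 (into S): u = (0.90074+0.646)/(1+0.90074×0.646) = 0.97779, so the speed is 0.978c.

0.978c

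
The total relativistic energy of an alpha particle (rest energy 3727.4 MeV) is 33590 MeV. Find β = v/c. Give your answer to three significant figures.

0.994

Total energy E = γmc² gives γ = 33590/3727.4 = 9.0116.
Hence β = √(1 − 1/γ²) = √(1 − 0.0123139) = √0.9876861 = 0.994.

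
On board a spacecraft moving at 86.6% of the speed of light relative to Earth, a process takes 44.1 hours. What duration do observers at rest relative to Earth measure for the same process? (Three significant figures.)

88.2 hours

Lorentz factor: γ = (1 − 0.749956)^(−1/2) = 1.9998.
The onboard clock measures proper time, so the interval in the rest frame of Earth is dilated: Δt = γ·Δτ = 1.9998 × 44.1 hours = 88.2 hours.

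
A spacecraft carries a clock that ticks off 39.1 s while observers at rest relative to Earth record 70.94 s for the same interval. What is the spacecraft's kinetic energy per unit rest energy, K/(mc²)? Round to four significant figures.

0.8143

From Δt = γΔτ: γ = 70.94/39.1 = 1.81432.
Since K = (γ−1)mc², K/(mc²) = 1.81432 − 1 = 0.8143.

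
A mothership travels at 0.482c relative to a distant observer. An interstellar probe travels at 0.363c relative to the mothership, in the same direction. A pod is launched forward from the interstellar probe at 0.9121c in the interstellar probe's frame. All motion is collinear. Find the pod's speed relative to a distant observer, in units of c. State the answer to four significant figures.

Compose velocities in two stages. Stage 1 (into S'): u₁ = (0.9121+0.363)/(1+0.9121×0.363) = 0.95794.
Stage 2 (into S): u = (0.95794+0.482)/(1+0.95794×0.482) = 0.98509, so the speed is 0.9851c.

0.9851c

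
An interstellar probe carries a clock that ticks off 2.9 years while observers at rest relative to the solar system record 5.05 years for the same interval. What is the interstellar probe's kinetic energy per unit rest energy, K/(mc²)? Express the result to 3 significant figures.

The time-dilation ratio gives γ = 5.05/2.9 = 1.74138.
Since K = (γ−1)mc², K/(mc²) = 1.74138 − 1 = 0.741.

0.741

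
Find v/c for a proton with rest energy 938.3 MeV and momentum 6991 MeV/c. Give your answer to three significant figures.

0.991

pc/(mc²) = 6991/938.3 = 7.4507 = βγ = β/√(1−β²).
So β² = x²/(1 + x²) with x = 7.4507: x² = 55.5129, β² = 55.5129/56.5129 = 0.982305, β = 0.991.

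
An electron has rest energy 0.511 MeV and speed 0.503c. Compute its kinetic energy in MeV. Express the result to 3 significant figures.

0.0802 MeV

Lorentz factor: γ = (1 − 0.253009)^(−1/2) = 1.15702.
Kinetic energy: K = (γ − 1)mc² = (1.15702 − 1) × 0.511 MeV = 0.15702 × 0.511 = 0.0802 MeV.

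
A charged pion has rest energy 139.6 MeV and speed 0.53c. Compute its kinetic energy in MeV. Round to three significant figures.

With β = 0.53, γ = 1/√(1 − 0.53²) = 1/√0.7191 = 1.17925.
Kinetic energy: K = (γ − 1)mc² = (1.17925 − 1) × 139.6 MeV = 0.17925 × 139.6 = 25.0 MeV.

25.0 MeV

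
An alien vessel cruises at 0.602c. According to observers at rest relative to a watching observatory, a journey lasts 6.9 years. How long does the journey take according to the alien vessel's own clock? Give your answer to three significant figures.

5.51 years

With β = 0.602, γ = 1/√(1 − 0.602²) = 1/√0.637596 = 1.2524.
The moving clock records proper time: Δτ = Δt/γ = 6.9/1.2524 = 5.51 years.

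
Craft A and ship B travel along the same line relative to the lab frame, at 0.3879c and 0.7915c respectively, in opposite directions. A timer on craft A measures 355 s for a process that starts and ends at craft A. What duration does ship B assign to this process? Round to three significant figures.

Speed of craft A in ship B's frame: u = (v_A + v_B)/(1 + v_A v_B/c²) = (0.3879 + 0.7915)/(1 + 0.3879×0.7915) = 1.1794/1.30702285 = 0.90236; |u| = 0.90236c.
At |u| = 0.90236c, γ = (1 − 0.814254)^(−1/2) = 2.3203.
Craft A's interval is proper; time dilation gives Δt_B = γΔτ = 2.3203 × 355 s = 824 s.

824 s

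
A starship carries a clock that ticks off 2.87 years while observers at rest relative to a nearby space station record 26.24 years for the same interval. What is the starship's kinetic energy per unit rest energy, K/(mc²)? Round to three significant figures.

γ = Δt/Δτ = 26.24/2.87 = 9.14286.
K/(mc²) = γ − 1 = 9.14286 − 1 = 8.14.

8.14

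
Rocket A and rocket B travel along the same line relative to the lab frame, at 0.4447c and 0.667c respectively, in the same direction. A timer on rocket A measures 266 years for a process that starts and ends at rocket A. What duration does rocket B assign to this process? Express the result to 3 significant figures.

Speed of rocket A in rocket B's frame: u = (v_A − v_B)/(1 − v_A v_B/c²) = (0.4447 − 0.667)/(1 − 0.4447×0.667) = −0.2223/0.7033851 = −0.31604; |u| = 0.31604c.
At |u| = 0.31604c, γ = (1 − 0.0998813)^(−1/2) = 1.054.
Rocket A's interval is proper; time dilation gives Δt_B = γΔτ = 1.054 × 266 years = 280 years.

280 years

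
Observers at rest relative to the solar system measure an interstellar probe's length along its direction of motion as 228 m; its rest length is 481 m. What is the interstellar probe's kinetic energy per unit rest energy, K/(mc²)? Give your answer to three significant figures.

γ = L₀/L = 481/228 = 2.10965.
Since K = (γ−1)mc², K/(mc²) = 2.10965 − 1 = 1.11.

1.11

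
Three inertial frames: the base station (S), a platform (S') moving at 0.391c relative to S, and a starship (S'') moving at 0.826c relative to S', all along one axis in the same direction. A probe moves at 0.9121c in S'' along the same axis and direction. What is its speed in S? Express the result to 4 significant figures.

First combine the probe and starship (S''→S'): u₁ = (0.9121 + 0.826)/(1 + 0.9121×0.826) = 1.7381/1.7533946 = 0.99128.
Then combine with the platform (S'→S): u = (0.99128 + 0.391)/(1 + 0.99128×0.391) = 1.38228/1.38759048 = 0.99617.

0.9962c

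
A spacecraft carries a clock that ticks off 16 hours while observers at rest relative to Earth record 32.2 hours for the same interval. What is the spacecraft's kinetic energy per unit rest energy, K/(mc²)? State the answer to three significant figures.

1.01

From Δt = γΔτ: γ = 32.2/16 = 2.0125.
K/(mc²) = γ − 1 = 2.0125 − 1 = 1.01.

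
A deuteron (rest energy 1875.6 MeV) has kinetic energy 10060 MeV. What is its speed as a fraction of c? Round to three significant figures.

γ = 1 + K/(mc²) = 1 + 10060/1875.6 = 6.3636.
β = √(1 − 1/γ²) = √(1 − 0.0246942) = √0.9753058 = 0.988.

0.988c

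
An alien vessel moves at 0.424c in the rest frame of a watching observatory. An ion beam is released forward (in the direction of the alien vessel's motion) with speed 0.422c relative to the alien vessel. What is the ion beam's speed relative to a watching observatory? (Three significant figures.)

In units of c, u = (u' + v)/(1 + u'v) with u' = 0.422 and v = 0.424.
Numerator: 0.422 + 0.424 = 0.846. Denominator: 1 + (0.422)(0.424) = 1.178928.
u = 0.846/1.178928 = 0.7176, so the speed is 0.718c.

0.718c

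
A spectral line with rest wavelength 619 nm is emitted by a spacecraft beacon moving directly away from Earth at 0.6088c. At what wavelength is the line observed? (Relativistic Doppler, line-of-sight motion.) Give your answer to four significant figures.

1255 nm

Relativistic Doppler for wavelength: λ_obs = λ_src · √((1+β)/(1−β)).
With β = 0.6088: factor = √(1.6088/0.3912) = 2.0279.
λ_obs = 619 × 2.0279 = 1255 nm.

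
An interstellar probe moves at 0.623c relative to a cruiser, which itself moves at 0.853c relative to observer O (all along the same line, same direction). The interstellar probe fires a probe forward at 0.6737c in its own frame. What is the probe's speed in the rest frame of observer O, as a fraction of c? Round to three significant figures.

0.993c

Compose velocities in two stages. Stage 1 (into S'): u₁ = (0.6737+0.623)/(1+0.6737×0.623) = 0.91335.
Stage 2 (into S): u = (0.91335+0.853)/(1+0.91335×0.853) = 0.99284, so the speed is 0.993c.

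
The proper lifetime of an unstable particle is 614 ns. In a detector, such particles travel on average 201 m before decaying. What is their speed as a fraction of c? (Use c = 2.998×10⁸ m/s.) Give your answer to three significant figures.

Lab distance = (lab lifetime)·v = γτ·βc, so βγ = d/(cτ) = 201.0/(2.998×10⁸ × 6.140×10^-7) = 1.0919.
With βγ = 1.0919: γ² = 1 + (βγ)² = 2.19225, and β = (βγ)/γ = 1.0919/1.48062 = 0.737.

0.737c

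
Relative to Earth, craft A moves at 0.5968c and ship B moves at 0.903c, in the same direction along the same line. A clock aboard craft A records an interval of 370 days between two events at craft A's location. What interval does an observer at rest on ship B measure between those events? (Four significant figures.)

494.9 days

Speed of craft A in ship B's frame: u = (v_A − v_B)/(1 − v_A v_B/c²) = (0.5968 − 0.903)/(1 − 0.5968×0.903) = −0.3062/0.4610896 = −0.66408; |u| = 0.66408c.
γ for this relative speed: γ = 1/√(1 − 0.441002) = 1.3375.
The clock on craft A records proper time, so ship B measures Δt = γΔτ = 1.3375 × 370 = 494.9 days.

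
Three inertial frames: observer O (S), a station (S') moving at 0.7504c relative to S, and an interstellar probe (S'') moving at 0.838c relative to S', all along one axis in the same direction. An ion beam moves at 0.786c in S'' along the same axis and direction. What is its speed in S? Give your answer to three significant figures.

0.997c

First combine the ion beam and interstellar probe (S''→S'): u₁ = (0.786 + 0.838)/(1 + 0.786×0.838) = 1.624/1.658668 = 0.9791.
Then combine with the station (S'→S): u = (0.9791 + 0.7504)/(1 + 0.9791×0.7504) = 1.7295/1.73471664 = 0.99699.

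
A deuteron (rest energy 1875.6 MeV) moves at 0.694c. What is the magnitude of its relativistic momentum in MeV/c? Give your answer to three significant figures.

1810 MeV/c

With β = 0.694, γ = 1/√(1 − 0.694²) = 1/√0.518364 = 1.3889.
Momentum: p = γβ·mc = 1.3889 × 0.694 × 1875.6 MeV/c = 1810 MeV/c.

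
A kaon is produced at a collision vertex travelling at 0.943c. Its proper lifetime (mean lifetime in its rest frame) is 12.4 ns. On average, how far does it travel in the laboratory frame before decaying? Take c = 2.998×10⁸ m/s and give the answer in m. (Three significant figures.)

10.5 m

With β = 0.943, γ = 1/√(1 − 0.943²) = 1/√0.110751 = 3.0049.
Lab-frame lifetime: Δt = γτ = 3.0049 × 12.4 ns = 37.261 ns.
Distance: d = vΔt = 0.943 × 2.998×10⁸ m/s × 3.7261×10^-8 s = 10.5 m.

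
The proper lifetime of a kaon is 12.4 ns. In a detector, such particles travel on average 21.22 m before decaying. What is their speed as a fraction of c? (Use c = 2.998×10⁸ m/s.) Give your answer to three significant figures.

d = βγcτ ⇒ βγ = d/(cτ) = 21.22 m / (3.71752 m) = 5.7081.
β = (βγ)/√(1+(βγ)²) = 5.7081/√33.5824 = 0.985.

0.985c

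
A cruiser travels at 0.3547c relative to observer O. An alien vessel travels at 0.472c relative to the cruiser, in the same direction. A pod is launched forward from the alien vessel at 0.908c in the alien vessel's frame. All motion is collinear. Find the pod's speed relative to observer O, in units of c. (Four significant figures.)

First combine the pod and alien vessel (S''→S'): u₁ = (0.908 + 0.472)/(1 + 0.908×0.472) = 1.38/1.428576 = 0.966.
Then combine with the cruiser (S'→S): u = (0.966 + 0.3547)/(1 + 0.966×0.3547) = 1.3207/1.3426402 = 0.98366.

0.9837c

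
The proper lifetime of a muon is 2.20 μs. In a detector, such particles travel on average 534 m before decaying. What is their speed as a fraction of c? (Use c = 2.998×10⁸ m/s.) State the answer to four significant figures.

0.6292c

Let x = d/(cτ) = 534.0 m / (2.998×10⁸ m/s × 2.200×10^-6 s) = 0.80963. Since d = βγcτ, x = βγ = β/√(1−β²).
Solving: β² = x²/(1+x²) = 0.655501/1.655501 = 0.395953, so β = 0.6292.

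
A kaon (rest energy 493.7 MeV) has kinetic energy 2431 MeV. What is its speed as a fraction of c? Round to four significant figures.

0.9856c

γ = 1 + K/(mc²) = 1 + 2431/493.7 = 5.924.
β = √(1 − 1/γ²) = √(1 − 0.0284951) = √0.9715049 = 0.9856.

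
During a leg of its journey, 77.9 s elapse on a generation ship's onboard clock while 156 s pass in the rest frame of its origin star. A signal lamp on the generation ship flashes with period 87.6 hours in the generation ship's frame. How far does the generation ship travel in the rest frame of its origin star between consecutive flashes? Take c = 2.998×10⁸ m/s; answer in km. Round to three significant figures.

1.64×10^11 km

The time-dilation ratio gives γ = 156/77.9 = 2.00257.
β = √(1 − 1/γ²) = 0.8664. Lab-frame period = γτ = 2.00257×87.6 hours = 175.43 hours. Distance = βc × γτ = 0.8664 × 2.998×10⁸ m/s × 631548 s = 1.6404×10^14 m = 1.64×10^11 km.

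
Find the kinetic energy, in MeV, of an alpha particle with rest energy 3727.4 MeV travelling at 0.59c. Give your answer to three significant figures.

889 MeV

γ = 1/√(1 − β²) = 1/√(1 − 0.3481) = 1/√0.6519 = 1/0.807403 = 1.23854.
Kinetic energy: K = (γ − 1)mc² = (1.23854 − 1) × 3727.4 MeV = 0.23854 × 3727.4 = 889 MeV.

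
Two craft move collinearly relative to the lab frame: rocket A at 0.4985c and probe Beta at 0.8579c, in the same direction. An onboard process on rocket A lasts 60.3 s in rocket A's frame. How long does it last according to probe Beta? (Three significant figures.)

77.5 s

Speed of rocket A in probe Beta's frame: u = (v_A − v_B)/(1 − v_A v_B/c²) = (0.4985 − 0.8579)/(1 − 0.4985×0.8579) = −0.3594/0.57233685 = −0.62795; |u| = 0.62795c.
γ for this relative speed: γ = 1/√(1 − 0.394321) = 1.2849.
Rocket A's interval is proper; time dilation gives Δt_B = γΔτ = 1.2849 × 60.3 s = 77.5 s.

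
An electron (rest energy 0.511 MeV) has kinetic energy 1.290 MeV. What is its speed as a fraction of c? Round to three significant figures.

0.959c

γ = 1 + K/(mc²) = 1 + 1.290/0.511 = 3.5245.
β = √(1 − 1/γ²) = √(1 − 0.0805017) = √0.9194983 = 0.959.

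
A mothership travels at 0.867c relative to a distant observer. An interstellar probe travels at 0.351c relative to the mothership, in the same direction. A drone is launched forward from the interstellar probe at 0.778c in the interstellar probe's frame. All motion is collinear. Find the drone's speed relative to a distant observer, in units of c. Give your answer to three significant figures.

Apply u = (u'+v)/(1+u'v) twice. Drone in the mothership frame: (0.778+0.351)/(1+0.778·0.351) = 1.129/1.273078 = 0.88683c.
That velocity, transformed to the rest frame of a distant observer: (0.88683+0.867)/(1+0.88683·0.867) = 1.75383/1.76888161 = 0.99149c.

0.991c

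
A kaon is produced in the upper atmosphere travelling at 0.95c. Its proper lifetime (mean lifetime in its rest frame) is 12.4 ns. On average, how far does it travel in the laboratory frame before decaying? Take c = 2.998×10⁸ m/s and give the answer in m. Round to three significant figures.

With β = 0.95, γ = 1/√(1 − 0.95²) = 1/√0.0975 = 3.2026.
Lab-frame lifetime: Δt = γτ = 3.2026 × 12.4 ns = 39.712 ns.
Distance: d = vΔt = 0.95 × 2.998×10⁸ m/s × 3.9712×10^-8 s = 11.3 m.

11.3 m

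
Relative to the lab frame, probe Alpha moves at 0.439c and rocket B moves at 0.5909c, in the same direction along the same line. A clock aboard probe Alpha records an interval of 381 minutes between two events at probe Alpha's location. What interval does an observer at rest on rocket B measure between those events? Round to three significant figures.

389 minutes

Transform probe Alpha's velocity into rocket B's frame: (0.439 − 0.5909)/(1 − 0.439·0.5909) = −0.1519/0.7405949, so the relative speed is 0.20511c.
At |u| = 0.20511c, γ = (1 − 0.0420701)^(−1/2) = 1.0217.
The clock on probe Alpha records proper time, so rocket B measures Δt = γΔτ = 1.0217 × 381 = 389 minutes.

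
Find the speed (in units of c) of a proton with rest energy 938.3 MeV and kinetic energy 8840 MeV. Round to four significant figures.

0.9954c

γ = 1 + K/(mc²) = 1 + 8840/938.3 = 10.421.
β = √(1 − 1/γ²) = √(1 − 0.00920834) = √0.99079166 = 0.9954.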